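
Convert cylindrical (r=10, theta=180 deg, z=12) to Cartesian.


x = 10 * cos(180) = -10
y = 10 * sin(180) = 0
z = 12

(-10, 0, 12)


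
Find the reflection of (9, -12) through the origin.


Reflection through origin: (x, y) -> (-x, -y)
(9, -12) -> (-9, 12)

(-9, 12)


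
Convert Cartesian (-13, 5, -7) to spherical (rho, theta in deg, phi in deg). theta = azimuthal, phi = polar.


rho = sqrt((-13)^2 + 5^2 + (-7)^2) = 15.5885
theta = atan2(5, -13) = 158.9625 deg
phi = acos(-7/15.5885) = 116.6828 deg

rho = 15.5885, theta = 158.9625 deg, phi = 116.6828 deg


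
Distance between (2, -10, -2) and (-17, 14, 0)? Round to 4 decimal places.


d = sqrt((-17-2)^2 + (14--10)^2 + (0--2)^2) = 30.6757

30.6757


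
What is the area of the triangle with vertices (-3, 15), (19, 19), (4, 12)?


Area = |x1(y2-y3) + x2(y3-y1) + x3(y1-y2)| / 2
= |-3*(19-12) + 19*(12-15) + 4*(15-19)| / 2
= 47

47


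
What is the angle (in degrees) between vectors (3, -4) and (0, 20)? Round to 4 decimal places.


dot = 3*0 + -4*20 = -80
|u| = 5, |v| = 20
cos(angle) = -0.8
angle = 143.1301 degrees

143.1301 degrees


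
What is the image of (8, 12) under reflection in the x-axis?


Reflection across x-axis: (x, y) -> (x, -y)
(8, 12) -> (8, -12)

(8, -12)


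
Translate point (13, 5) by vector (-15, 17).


Translation: (x+dx, y+dy) = (13+-15, 5+17) = (-2, 22)

(-2, 22)


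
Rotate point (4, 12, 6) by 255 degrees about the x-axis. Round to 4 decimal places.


x' = 4
y' = 12*cos(255) - 6*sin(255) = 2.6897
z' = 12*sin(255) + 6*cos(255) = -13.144

(4, 2.6897, -13.144)


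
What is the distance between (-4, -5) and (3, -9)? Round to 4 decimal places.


d = sqrt((3--4)^2 + (-9--5)^2) = 8.0623

8.0623


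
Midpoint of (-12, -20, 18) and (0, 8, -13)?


Midpoint = ((-12+0)/2, (-20+8)/2, (18+-13)/2) = (-6, -6, 2.5)

(-6, -6, 2.5)


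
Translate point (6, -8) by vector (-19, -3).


Translation: (x+dx, y+dy) = (6+-19, -8+-3) = (-13, -11)

(-13, -11)


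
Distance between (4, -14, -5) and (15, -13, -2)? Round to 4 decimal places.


d = sqrt((15-4)^2 + (-13--14)^2 + (-2--5)^2) = 11.4455

11.4455


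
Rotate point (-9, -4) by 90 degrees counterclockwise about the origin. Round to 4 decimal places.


x' = -9*cos(90) - -4*sin(90) = 4
y' = -9*sin(90) + -4*cos(90) = -9

(4, -9)


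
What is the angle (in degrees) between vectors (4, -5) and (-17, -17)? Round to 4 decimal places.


dot = 4*-17 + -5*-17 = 17
|u| = 6.4031, |v| = 24.0416
cos(angle) = 0.1104
angle = 83.6598 degrees

83.6598 degrees


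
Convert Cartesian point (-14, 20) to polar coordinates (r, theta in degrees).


r = sqrt((-14)^2 + 20^2) = 24.4131
theta = atan2(20, -14) = 124.992 degrees

r = 24.4131, theta = 124.992 degrees


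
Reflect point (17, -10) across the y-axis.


Reflection across y-axis: (x, y) -> (-x, y)
(17, -10) -> (-17, -10)

(-17, -10)


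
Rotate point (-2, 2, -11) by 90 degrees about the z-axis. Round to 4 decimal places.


x' = -2*cos(90) - 2*sin(90) = -2
y' = -2*sin(90) + 2*cos(90) = -2
z' = -11

(-2, -2, -11)


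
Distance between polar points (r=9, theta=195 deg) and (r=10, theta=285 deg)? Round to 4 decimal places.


d = sqrt(r1^2 + r2^2 - 2*r1*r2*cos(t2-t1))
d = sqrt(9^2 + 10^2 - 2*9*10*cos(285-195)) = 13.4536

13.4536


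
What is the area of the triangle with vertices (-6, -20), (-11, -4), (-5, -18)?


Area = |x1(y2-y3) + x2(y3-y1) + x3(y1-y2)| / 2
= |-6*(-4--18) + -11*(-18--20) + -5*(-20--4)| / 2
= 13

13


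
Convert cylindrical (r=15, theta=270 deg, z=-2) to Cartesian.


x = 15 * cos(270) = 0
y = 15 * sin(270) = -15
z = -2

(0, -15, -2)


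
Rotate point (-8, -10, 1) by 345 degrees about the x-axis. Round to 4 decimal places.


x' = -8
y' = -10*cos(345) - 1*sin(345) = -9.4004
z' = -10*sin(345) + 1*cos(345) = 3.5541

(-8, -9.4004, 3.5541)


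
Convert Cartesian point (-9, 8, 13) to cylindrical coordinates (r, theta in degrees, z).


r = sqrt((-9)^2 + 8^2) = 12.0416
theta = atan2(8, -9) = 138.3665 deg
z = 13

r = 12.0416, theta = 138.3665 deg, z = 13


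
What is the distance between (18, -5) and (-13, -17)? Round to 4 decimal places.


d = sqrt((-13-18)^2 + (-17--5)^2) = 33.2415

33.2415


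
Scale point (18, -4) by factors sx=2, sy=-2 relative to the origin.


Scaling: (x*sx, y*sy) = (18*2, -4*-2) = (36, 8)

(36, 8)


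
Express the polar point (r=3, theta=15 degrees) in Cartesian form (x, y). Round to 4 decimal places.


x = 3 * cos(15) = 2.8978
y = 3 * sin(15) = 0.7765

(2.8978, 0.7765)


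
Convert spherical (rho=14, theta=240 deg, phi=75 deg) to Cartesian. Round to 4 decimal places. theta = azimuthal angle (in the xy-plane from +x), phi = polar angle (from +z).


x = 14 * sin(75) * cos(240) = -6.7615
y = 14 * sin(75) * sin(240) = -11.7112
z = 14 * cos(75) = 3.6235

(-6.7615, -11.7112, 3.6235)


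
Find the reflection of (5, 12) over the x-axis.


Reflection across x-axis: (x, y) -> (x, -y)
(5, 12) -> (5, -12)

(5, -12)


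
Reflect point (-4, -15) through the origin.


Reflection through origin: (x, y) -> (-x, -y)
(-4, -15) -> (4, 15)

(4, 15)


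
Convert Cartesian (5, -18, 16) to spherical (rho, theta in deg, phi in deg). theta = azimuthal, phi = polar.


rho = sqrt(5^2 + (-18)^2 + 16^2) = 24.5967
theta = atan2(-18, 5) = 285.5241 deg
phi = acos(16/24.5967) = 49.4213 deg

rho = 24.5967, theta = 285.5241 deg, phi = 49.4213 deg


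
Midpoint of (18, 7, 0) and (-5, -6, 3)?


Midpoint = ((18+-5)/2, (7+-6)/2, (0+3)/2) = (6.5, 0.5, 1.5)

(6.5, 0.5, 1.5)


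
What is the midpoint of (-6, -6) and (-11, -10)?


Midpoint = ((-6+-11)/2, (-6+-10)/2) = (-8.5, -8)

(-8.5, -8)


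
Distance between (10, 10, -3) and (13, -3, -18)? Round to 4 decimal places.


d = sqrt((13-10)^2 + (-3-10)^2 + (-18--3)^2) = 20.0749

20.0749


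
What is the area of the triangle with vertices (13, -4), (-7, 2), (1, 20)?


Area = |x1(y2-y3) + x2(y3-y1) + x3(y1-y2)| / 2
= |13*(2-20) + -7*(20--4) + 1*(-4-2)| / 2
= 204

204


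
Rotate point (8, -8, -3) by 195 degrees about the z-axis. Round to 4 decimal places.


x' = 8*cos(195) - -8*sin(195) = -9.798
y' = 8*sin(195) + -8*cos(195) = 5.6569
z' = -3

(-9.798, 5.6569, -3)


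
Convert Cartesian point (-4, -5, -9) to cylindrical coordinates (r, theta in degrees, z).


r = sqrt((-4)^2 + (-5)^2) = 6.4031
theta = atan2(-5, -4) = 231.3402 deg
z = -9

r = 6.4031, theta = 231.3402 deg, z = -9


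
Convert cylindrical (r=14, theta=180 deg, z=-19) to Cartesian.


x = 14 * cos(180) = -14
y = 14 * sin(180) = 0
z = -19

(-14, 0, -19)


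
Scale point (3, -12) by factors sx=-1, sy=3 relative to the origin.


Scaling: (x*sx, y*sy) = (3*-1, -12*3) = (-3, -36)

(-3, -36)


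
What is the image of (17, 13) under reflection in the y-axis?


Reflection across y-axis: (x, y) -> (-x, y)
(17, 13) -> (-17, 13)

(-17, 13)


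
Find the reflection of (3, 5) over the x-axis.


Reflection across x-axis: (x, y) -> (x, -y)
(3, 5) -> (3, -5)

(3, -5)


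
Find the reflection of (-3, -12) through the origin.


Reflection through origin: (x, y) -> (-x, -y)
(-3, -12) -> (3, 12)

(3, 12)


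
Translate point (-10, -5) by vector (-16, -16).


Translation: (x+dx, y+dy) = (-10+-16, -5+-16) = (-26, -21)

(-26, -21)


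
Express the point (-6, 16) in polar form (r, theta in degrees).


r = sqrt((-6)^2 + 16^2) = 17.088
theta = atan2(16, -6) = 110.556 degrees

r = 17.088, theta = 110.556 degrees


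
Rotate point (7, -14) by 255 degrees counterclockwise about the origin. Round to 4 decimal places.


x' = 7*cos(255) - -14*sin(255) = -15.3347
y' = 7*sin(255) + -14*cos(255) = -3.138

(-15.3347, -3.138)


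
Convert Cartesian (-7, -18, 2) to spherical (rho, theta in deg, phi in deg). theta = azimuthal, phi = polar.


rho = sqrt((-7)^2 + (-18)^2 + 2^2) = 19.4165
theta = atan2(-18, -7) = 248.7495 deg
phi = acos(2/19.4165) = 84.0877 deg

rho = 19.4165, theta = 248.7495 deg, phi = 84.0877 deg


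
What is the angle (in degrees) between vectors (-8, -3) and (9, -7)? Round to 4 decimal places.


dot = -8*9 + -3*-7 = -51
|u| = 8.544, |v| = 11.4018
cos(angle) = -0.5235
angle = 121.569 degrees

121.569 degrees


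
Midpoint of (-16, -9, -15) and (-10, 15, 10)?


Midpoint = ((-16+-10)/2, (-9+15)/2, (-15+10)/2) = (-13, 3, -2.5)

(-13, 3, -2.5)


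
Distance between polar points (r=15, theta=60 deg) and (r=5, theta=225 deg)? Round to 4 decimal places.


d = sqrt(r1^2 + r2^2 - 2*r1*r2*cos(t2-t1))
d = sqrt(15^2 + 5^2 - 2*15*5*cos(225-60)) = 19.8718

19.8718


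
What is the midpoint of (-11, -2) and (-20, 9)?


Midpoint = ((-11+-20)/2, (-2+9)/2) = (-15.5, 3.5)

(-15.5, 3.5)


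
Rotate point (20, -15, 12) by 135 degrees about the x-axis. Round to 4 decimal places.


x' = 20
y' = -15*cos(135) - 12*sin(135) = 2.1213
z' = -15*sin(135) + 12*cos(135) = -19.0919

(20, 2.1213, -19.0919)


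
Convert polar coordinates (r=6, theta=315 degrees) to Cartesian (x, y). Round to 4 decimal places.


x = 6 * cos(315) = 4.2426
y = 6 * sin(315) = -4.2426

(4.2426, -4.2426)


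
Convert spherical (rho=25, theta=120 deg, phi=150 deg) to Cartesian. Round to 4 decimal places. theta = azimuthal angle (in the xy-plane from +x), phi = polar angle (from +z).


x = 25 * sin(150) * cos(120) = -6.25
y = 25 * sin(150) * sin(120) = 10.8253
z = 25 * cos(150) = -21.6506

(-6.25, 10.8253, -21.6506)


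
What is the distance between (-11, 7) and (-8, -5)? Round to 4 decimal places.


d = sqrt((-8--11)^2 + (-5-7)^2) = 12.3693

12.3693


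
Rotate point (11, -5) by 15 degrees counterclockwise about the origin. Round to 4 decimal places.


x' = 11*cos(15) - -5*sin(15) = 11.9193
y' = 11*sin(15) + -5*cos(15) = -1.9826

(11.9193, -1.9826)


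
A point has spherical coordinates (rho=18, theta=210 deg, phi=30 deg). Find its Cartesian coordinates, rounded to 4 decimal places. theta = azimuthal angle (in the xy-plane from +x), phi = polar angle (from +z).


x = 18 * sin(30) * cos(210) = -7.7942
y = 18 * sin(30) * sin(210) = -4.5
z = 18 * cos(30) = 15.5885

(-7.7942, -4.5, 15.5885)


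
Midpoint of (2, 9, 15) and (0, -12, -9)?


Midpoint = ((2+0)/2, (9+-12)/2, (15+-9)/2) = (1, -1.5, 3)

(1, -1.5, 3)


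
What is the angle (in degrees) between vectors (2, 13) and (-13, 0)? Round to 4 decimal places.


dot = 2*-13 + 13*0 = -26
|u| = 13.1529, |v| = 13
cos(angle) = -0.1521
angle = 98.7462 degrees

98.7462 degrees


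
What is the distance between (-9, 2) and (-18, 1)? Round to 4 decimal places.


d = sqrt((-18--9)^2 + (1-2)^2) = 9.0554

9.0554


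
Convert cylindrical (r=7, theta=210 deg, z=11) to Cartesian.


x = 7 * cos(210) = -6.0622
y = 7 * sin(210) = -3.5
z = 11

(-6.0622, -3.5, 11)


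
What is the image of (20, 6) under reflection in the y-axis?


Reflection across y-axis: (x, y) -> (-x, y)
(20, 6) -> (-20, 6)

(-20, 6)


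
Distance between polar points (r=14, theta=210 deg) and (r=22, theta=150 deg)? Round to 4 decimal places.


d = sqrt(r1^2 + r2^2 - 2*r1*r2*cos(t2-t1))
d = sqrt(14^2 + 22^2 - 2*14*22*cos(150-210)) = 19.2873

19.2873


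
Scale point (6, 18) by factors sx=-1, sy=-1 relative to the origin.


Scaling: (x*sx, y*sy) = (6*-1, 18*-1) = (-6, -18)

(-6, -18)


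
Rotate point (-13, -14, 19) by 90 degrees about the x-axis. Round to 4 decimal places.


x' = -13
y' = -14*cos(90) - 19*sin(90) = -19
z' = -14*sin(90) + 19*cos(90) = -14

(-13, -19, -14)


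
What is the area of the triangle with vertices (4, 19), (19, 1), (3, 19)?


Area = |x1(y2-y3) + x2(y3-y1) + x3(y1-y2)| / 2
= |4*(1-19) + 19*(19-19) + 3*(19-1)| / 2
= 9

9


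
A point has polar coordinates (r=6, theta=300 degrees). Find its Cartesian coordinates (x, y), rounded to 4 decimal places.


x = 6 * cos(300) = 3
y = 6 * sin(300) = -5.1962

(3, -5.1962)


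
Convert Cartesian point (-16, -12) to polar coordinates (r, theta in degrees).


r = sqrt((-16)^2 + (-12)^2) = 20
theta = atan2(-12, -16) = 216.8699 degrees

r = 20, theta = 216.8699 degrees


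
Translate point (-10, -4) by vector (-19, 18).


Translation: (x+dx, y+dy) = (-10+-19, -4+18) = (-29, 14)

(-29, 14)


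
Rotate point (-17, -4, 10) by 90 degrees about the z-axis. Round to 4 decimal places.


x' = -17*cos(90) - -4*sin(90) = 4
y' = -17*sin(90) + -4*cos(90) = -17
z' = 10

(4, -17, 10)


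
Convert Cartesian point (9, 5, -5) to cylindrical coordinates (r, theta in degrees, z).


r = sqrt(9^2 + 5^2) = 10.2956
theta = atan2(5, 9) = 29.0546 deg
z = -5

r = 10.2956, theta = 29.0546 deg, z = -5


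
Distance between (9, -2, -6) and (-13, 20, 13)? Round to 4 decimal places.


d = sqrt((-13-9)^2 + (20--2)^2 + (13--6)^2) = 36.4555

36.4555


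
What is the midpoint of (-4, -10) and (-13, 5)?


Midpoint = ((-4+-13)/2, (-10+5)/2) = (-8.5, -2.5)

(-8.5, -2.5)


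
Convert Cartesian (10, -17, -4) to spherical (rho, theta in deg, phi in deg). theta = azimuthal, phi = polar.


rho = sqrt(10^2 + (-17)^2 + (-4)^2) = 20.1246
theta = atan2(-17, 10) = 300.4655 deg
phi = acos(-4/20.1246) = 101.4645 deg

rho = 20.1246, theta = 300.4655 deg, phi = 101.4645 deg


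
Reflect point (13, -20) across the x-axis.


Reflection across x-axis: (x, y) -> (x, -y)
(13, -20) -> (13, 20)

(13, 20)


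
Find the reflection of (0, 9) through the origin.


Reflection through origin: (x, y) -> (-x, -y)
(0, 9) -> (0, -9)

(0, -9)


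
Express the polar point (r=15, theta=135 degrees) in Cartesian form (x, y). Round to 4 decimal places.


x = 15 * cos(135) = -10.6066
y = 15 * sin(135) = 10.6066

(-10.6066, 10.6066)


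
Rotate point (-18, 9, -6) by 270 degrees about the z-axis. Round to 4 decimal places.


x' = -18*cos(270) - 9*sin(270) = 9
y' = -18*sin(270) + 9*cos(270) = 18
z' = -6

(9, 18, -6)


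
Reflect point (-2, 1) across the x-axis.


Reflection across x-axis: (x, y) -> (x, -y)
(-2, 1) -> (-2, -1)

(-2, -1)


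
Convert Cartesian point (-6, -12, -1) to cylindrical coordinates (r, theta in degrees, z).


r = sqrt((-6)^2 + (-12)^2) = 13.4164
theta = atan2(-12, -6) = 243.4349 deg
z = -1

r = 13.4164, theta = 243.4349 deg, z = -1


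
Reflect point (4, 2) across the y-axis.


Reflection across y-axis: (x, y) -> (-x, y)
(4, 2) -> (-4, 2)

(-4, 2)


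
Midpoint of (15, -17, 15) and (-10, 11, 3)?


Midpoint = ((15+-10)/2, (-17+11)/2, (15+3)/2) = (2.5, -3, 9)

(2.5, -3, 9)


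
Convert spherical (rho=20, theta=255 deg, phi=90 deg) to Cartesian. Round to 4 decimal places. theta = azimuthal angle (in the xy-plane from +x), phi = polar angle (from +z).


x = 20 * sin(90) * cos(255) = -5.1764
y = 20 * sin(90) * sin(255) = -19.3185
z = 20 * cos(90) = 0

(-5.1764, -19.3185, 0)


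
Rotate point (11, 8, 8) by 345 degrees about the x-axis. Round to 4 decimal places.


x' = 11
y' = 8*cos(345) - 8*sin(345) = 9.798
z' = 8*sin(345) + 8*cos(345) = 5.6569

(11, 9.798, 5.6569)


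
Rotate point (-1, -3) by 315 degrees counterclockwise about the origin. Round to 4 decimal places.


x' = -1*cos(315) - -3*sin(315) = -2.8284
y' = -1*sin(315) + -3*cos(315) = -1.4142

(-2.8284, -1.4142)


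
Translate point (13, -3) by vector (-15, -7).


Translation: (x+dx, y+dy) = (13+-15, -3+-7) = (-2, -10)

(-2, -10)


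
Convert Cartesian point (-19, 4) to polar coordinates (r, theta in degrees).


r = sqrt((-19)^2 + 4^2) = 19.4165
theta = atan2(4, -19) = 168.1113 degrees

r = 19.4165, theta = 168.1113 degrees


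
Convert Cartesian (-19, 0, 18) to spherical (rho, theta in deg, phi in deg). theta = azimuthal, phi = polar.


rho = sqrt((-19)^2 + 0^2 + 18^2) = 26.1725
theta = atan2(0, -19) = 180 deg
phi = acos(18/26.1725) = 46.5482 deg

rho = 26.1725, theta = 180 deg, phi = 46.5482 deg


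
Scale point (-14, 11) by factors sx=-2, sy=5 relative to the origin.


Scaling: (x*sx, y*sy) = (-14*-2, 11*5) = (28, 55)

(28, 55)


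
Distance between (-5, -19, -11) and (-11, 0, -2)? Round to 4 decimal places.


d = sqrt((-11--5)^2 + (0--19)^2 + (-2--11)^2) = 21.8632

21.8632


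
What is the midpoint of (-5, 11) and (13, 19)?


Midpoint = ((-5+13)/2, (11+19)/2) = (4, 15)

(4, 15)


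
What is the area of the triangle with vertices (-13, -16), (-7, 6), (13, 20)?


Area = |x1(y2-y3) + x2(y3-y1) + x3(y1-y2)| / 2
= |-13*(6-20) + -7*(20--16) + 13*(-16-6)| / 2
= 178

178


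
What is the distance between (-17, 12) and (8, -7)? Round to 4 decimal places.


d = sqrt((8--17)^2 + (-7-12)^2) = 31.4006

31.4006


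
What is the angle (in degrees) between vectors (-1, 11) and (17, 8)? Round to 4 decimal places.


dot = -1*17 + 11*8 = 71
|u| = 11.0454, |v| = 18.7883
cos(angle) = 0.3421
angle = 69.9933 degrees

69.9933 degrees


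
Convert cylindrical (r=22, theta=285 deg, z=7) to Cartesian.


x = 22 * cos(285) = 5.694
y = 22 * sin(285) = -21.2504
z = 7

(5.694, -21.2504, 7)


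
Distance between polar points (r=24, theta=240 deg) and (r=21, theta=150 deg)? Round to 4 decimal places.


d = sqrt(r1^2 + r2^2 - 2*r1*r2*cos(t2-t1))
d = sqrt(24^2 + 21^2 - 2*24*21*cos(150-240)) = 31.8904

31.8904


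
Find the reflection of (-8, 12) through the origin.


Reflection through origin: (x, y) -> (-x, -y)
(-8, 12) -> (8, -12)

(8, -12)


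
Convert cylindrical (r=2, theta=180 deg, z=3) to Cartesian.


x = 2 * cos(180) = -2
y = 2 * sin(180) = 0
z = 3

(-2, 0, 3)


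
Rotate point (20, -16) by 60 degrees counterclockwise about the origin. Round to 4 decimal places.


x' = 20*cos(60) - -16*sin(60) = 23.8564
y' = 20*sin(60) + -16*cos(60) = 9.3205

(23.8564, 9.3205)


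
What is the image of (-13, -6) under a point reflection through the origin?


Reflection through origin: (x, y) -> (-x, -y)
(-13, -6) -> (13, 6)

(13, 6)


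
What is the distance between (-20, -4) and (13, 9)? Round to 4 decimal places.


d = sqrt((13--20)^2 + (9--4)^2) = 35.4683

35.4683


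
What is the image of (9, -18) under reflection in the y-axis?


Reflection across y-axis: (x, y) -> (-x, y)
(9, -18) -> (-9, -18)

(-9, -18)


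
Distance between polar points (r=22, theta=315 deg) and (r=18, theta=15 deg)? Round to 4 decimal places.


d = sqrt(r1^2 + r2^2 - 2*r1*r2*cos(t2-t1))
d = sqrt(22^2 + 18^2 - 2*22*18*cos(15-315)) = 20.2978

20.2978


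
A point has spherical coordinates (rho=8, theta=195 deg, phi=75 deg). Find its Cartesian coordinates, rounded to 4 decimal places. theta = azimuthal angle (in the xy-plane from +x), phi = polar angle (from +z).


x = 8 * sin(75) * cos(195) = -7.4641
y = 8 * sin(75) * sin(195) = -2
z = 8 * cos(75) = 2.0706

(-7.4641, -2, 2.0706)


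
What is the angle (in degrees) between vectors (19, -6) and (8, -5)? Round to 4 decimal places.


dot = 19*8 + -6*-5 = 182
|u| = 19.9249, |v| = 9.434
cos(angle) = 0.9682
angle = 14.4798 degrees

14.4798 degrees


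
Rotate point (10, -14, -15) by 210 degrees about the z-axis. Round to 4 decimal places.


x' = 10*cos(210) - -14*sin(210) = -15.6603
y' = 10*sin(210) + -14*cos(210) = 7.1244
z' = -15

(-15.6603, 7.1244, -15)


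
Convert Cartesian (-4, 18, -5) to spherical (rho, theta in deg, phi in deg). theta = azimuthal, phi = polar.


rho = sqrt((-4)^2 + 18^2 + (-5)^2) = 19.105
theta = atan2(18, -4) = 102.5288 deg
phi = acos(-5/19.105) = 105.1717 deg

rho = 19.105, theta = 102.5288 deg, phi = 105.1717 deg


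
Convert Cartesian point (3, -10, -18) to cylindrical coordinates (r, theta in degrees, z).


r = sqrt(3^2 + (-10)^2) = 10.4403
theta = atan2(-10, 3) = 286.6992 deg
z = -18

r = 10.4403, theta = 286.6992 deg, z = -18


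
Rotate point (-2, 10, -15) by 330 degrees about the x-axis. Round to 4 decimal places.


x' = -2
y' = 10*cos(330) - -15*sin(330) = 1.1603
z' = 10*sin(330) + -15*cos(330) = -17.9904

(-2, 1.1603, -17.9904)


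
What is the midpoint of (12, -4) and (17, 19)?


Midpoint = ((12+17)/2, (-4+19)/2) = (14.5, 7.5)

(14.5, 7.5)


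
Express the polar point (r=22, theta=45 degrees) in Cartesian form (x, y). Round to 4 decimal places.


x = 22 * cos(45) = 15.5563
y = 22 * sin(45) = 15.5563

(15.5563, 15.5563)


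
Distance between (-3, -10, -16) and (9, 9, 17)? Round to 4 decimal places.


d = sqrt((9--3)^2 + (9--10)^2 + (17--16)^2) = 39.9249

39.9249


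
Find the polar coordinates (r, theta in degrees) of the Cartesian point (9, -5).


r = sqrt(9^2 + (-5)^2) = 10.2956
theta = atan2(-5, 9) = 330.9454 degrees

r = 10.2956, theta = 330.9454 degrees


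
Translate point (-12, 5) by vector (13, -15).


Translation: (x+dx, y+dy) = (-12+13, 5+-15) = (1, -10)

(1, -10)


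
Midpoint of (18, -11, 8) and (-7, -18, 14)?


Midpoint = ((18+-7)/2, (-11+-18)/2, (8+14)/2) = (5.5, -14.5, 11)

(5.5, -14.5, 11)


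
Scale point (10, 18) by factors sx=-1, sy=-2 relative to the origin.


Scaling: (x*sx, y*sy) = (10*-1, 18*-2) = (-10, -36)

(-10, -36)


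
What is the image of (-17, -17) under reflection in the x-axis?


Reflection across x-axis: (x, y) -> (x, -y)
(-17, -17) -> (-17, 17)

(-17, 17)


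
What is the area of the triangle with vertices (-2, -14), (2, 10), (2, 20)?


Area = |x1(y2-y3) + x2(y3-y1) + x3(y1-y2)| / 2
= |-2*(10-20) + 2*(20--14) + 2*(-14-10)| / 2
= 20

20


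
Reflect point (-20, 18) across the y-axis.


Reflection across y-axis: (x, y) -> (-x, y)
(-20, 18) -> (20, 18)

(20, 18)


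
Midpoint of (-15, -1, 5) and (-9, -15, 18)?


Midpoint = ((-15+-9)/2, (-1+-15)/2, (5+18)/2) = (-12, -8, 11.5)

(-12, -8, 11.5)


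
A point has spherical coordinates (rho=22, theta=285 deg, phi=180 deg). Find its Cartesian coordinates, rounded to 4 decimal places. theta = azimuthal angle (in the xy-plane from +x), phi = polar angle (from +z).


x = 22 * sin(180) * cos(285) = 0
y = 22 * sin(180) * sin(285) = 0
z = 22 * cos(180) = -22

(0, 0, -22)


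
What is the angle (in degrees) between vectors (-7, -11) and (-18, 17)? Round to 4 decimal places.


dot = -7*-18 + -11*17 = -61
|u| = 13.0384, |v| = 24.7588
cos(angle) = -0.189
angle = 100.8922 degrees

100.8922 degrees


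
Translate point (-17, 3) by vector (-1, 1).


Translation: (x+dx, y+dy) = (-17+-1, 3+1) = (-18, 4)

(-18, 4)


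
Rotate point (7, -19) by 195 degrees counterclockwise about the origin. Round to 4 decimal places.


x' = 7*cos(195) - -19*sin(195) = -11.679
y' = 7*sin(195) + -19*cos(195) = 16.5409

(-11.679, 16.5409)


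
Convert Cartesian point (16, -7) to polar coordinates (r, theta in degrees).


r = sqrt(16^2 + (-7)^2) = 17.4642
theta = atan2(-7, 16) = 336.3706 degrees

r = 17.4642, theta = 336.3706 degrees


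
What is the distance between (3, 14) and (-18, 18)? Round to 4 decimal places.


d = sqrt((-18-3)^2 + (18-14)^2) = 21.3776

21.3776


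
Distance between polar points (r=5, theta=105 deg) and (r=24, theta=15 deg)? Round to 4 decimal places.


d = sqrt(r1^2 + r2^2 - 2*r1*r2*cos(t2-t1))
d = sqrt(5^2 + 24^2 - 2*5*24*cos(15-105)) = 24.5153

24.5153


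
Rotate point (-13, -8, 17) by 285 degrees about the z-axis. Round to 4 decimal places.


x' = -13*cos(285) - -8*sin(285) = -11.0921
y' = -13*sin(285) + -8*cos(285) = 10.4865
z' = 17

(-11.0921, 10.4865, 17)


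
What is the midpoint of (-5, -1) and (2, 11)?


Midpoint = ((-5+2)/2, (-1+11)/2) = (-1.5, 5)

(-1.5, 5)


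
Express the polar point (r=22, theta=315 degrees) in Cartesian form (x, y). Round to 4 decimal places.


x = 22 * cos(315) = 15.5563
y = 22 * sin(315) = -15.5563

(15.5563, -15.5563)


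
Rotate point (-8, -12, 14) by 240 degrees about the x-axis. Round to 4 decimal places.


x' = -8
y' = -12*cos(240) - 14*sin(240) = 18.1244
z' = -12*sin(240) + 14*cos(240) = 3.3923

(-8, 18.1244, 3.3923)


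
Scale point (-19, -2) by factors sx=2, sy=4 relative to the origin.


Scaling: (x*sx, y*sy) = (-19*2, -2*4) = (-38, -8)

(-38, -8)


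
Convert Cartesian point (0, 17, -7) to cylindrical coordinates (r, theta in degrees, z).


r = sqrt(0^2 + 17^2) = 17
theta = atan2(17, 0) = 90 deg
z = -7

r = 17, theta = 90 deg, z = -7


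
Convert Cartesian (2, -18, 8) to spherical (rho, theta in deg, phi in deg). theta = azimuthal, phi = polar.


rho = sqrt(2^2 + (-18)^2 + 8^2) = 19.799
theta = atan2(-18, 2) = 276.3402 deg
phi = acos(8/19.799) = 66.1677 deg

rho = 19.799, theta = 276.3402 deg, phi = 66.1677 deg


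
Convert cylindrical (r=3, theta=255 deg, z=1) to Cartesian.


x = 3 * cos(255) = -0.7765
y = 3 * sin(255) = -2.8978
z = 1

(-0.7765, -2.8978, 1)


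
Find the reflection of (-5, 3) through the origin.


Reflection through origin: (x, y) -> (-x, -y)
(-5, 3) -> (5, -3)

(5, -3)


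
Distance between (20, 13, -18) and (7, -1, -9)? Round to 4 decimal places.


d = sqrt((7-20)^2 + (-1-13)^2 + (-9--18)^2) = 21.1187

21.1187


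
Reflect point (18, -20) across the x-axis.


Reflection across x-axis: (x, y) -> (x, -y)
(18, -20) -> (18, 20)

(18, 20)


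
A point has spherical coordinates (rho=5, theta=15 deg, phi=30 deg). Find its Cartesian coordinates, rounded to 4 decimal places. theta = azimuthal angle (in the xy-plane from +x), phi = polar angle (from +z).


x = 5 * sin(30) * cos(15) = 2.4148
y = 5 * sin(30) * sin(15) = 0.647
z = 5 * cos(30) = 4.3301

(2.4148, 0.647, 4.3301)


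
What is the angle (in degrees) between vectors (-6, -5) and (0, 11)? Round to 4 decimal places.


dot = -6*0 + -5*11 = -55
|u| = 7.8102, |v| = 11
cos(angle) = -0.6402
angle = 129.8056 degrees

129.8056 degrees


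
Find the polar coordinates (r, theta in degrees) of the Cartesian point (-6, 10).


r = sqrt((-6)^2 + 10^2) = 11.6619
theta = atan2(10, -6) = 120.9638 degrees

r = 11.6619, theta = 120.9638 degrees


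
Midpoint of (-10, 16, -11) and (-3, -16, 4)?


Midpoint = ((-10+-3)/2, (16+-16)/2, (-11+4)/2) = (-6.5, 0, -3.5)

(-6.5, 0, -3.5)


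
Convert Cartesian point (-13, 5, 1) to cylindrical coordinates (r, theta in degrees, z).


r = sqrt((-13)^2 + 5^2) = 13.9284
theta = atan2(5, -13) = 158.9625 deg
z = 1

r = 13.9284, theta = 158.9625 deg, z = 1


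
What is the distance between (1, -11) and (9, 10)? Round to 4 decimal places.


d = sqrt((9-1)^2 + (10--11)^2) = 22.4722

22.4722


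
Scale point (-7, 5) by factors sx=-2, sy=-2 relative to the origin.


Scaling: (x*sx, y*sy) = (-7*-2, 5*-2) = (14, -10)

(14, -10)


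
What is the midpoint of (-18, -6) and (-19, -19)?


Midpoint = ((-18+-19)/2, (-6+-19)/2) = (-18.5, -12.5)

(-18.5, -12.5)


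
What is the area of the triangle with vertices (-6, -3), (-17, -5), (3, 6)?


Area = |x1(y2-y3) + x2(y3-y1) + x3(y1-y2)| / 2
= |-6*(-5-6) + -17*(6--3) + 3*(-3--5)| / 2
= 40.5

40.5


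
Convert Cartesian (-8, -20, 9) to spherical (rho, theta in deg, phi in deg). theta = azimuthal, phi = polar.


rho = sqrt((-8)^2 + (-20)^2 + 9^2) = 23.3452
theta = atan2(-20, -8) = 248.1986 deg
phi = acos(9/23.3452) = 67.3241 deg

rho = 23.3452, theta = 248.1986 deg, phi = 67.3241 deg


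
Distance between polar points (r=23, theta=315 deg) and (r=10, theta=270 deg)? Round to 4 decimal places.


d = sqrt(r1^2 + r2^2 - 2*r1*r2*cos(t2-t1))
d = sqrt(23^2 + 10^2 - 2*23*10*cos(270-315)) = 17.4279

17.4279


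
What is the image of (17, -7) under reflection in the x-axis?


Reflection across x-axis: (x, y) -> (x, -y)
(17, -7) -> (17, 7)

(17, 7)


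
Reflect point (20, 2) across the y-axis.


Reflection across y-axis: (x, y) -> (-x, y)
(20, 2) -> (-20, 2)

(-20, 2)


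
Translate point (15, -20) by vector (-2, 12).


Translation: (x+dx, y+dy) = (15+-2, -20+12) = (13, -8)

(13, -8)


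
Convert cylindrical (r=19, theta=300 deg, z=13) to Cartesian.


x = 19 * cos(300) = 9.5
y = 19 * sin(300) = -16.4545
z = 13

(9.5, -16.4545, 13)


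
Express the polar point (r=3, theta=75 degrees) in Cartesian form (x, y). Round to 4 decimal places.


x = 3 * cos(75) = 0.7765
y = 3 * sin(75) = 2.8978

(0.7765, 2.8978)


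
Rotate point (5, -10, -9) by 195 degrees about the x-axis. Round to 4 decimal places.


x' = 5
y' = -10*cos(195) - -9*sin(195) = 7.3299
z' = -10*sin(195) + -9*cos(195) = 11.2815

(5, 7.3299, 11.2815)


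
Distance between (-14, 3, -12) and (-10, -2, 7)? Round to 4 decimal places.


d = sqrt((-10--14)^2 + (-2-3)^2 + (7--12)^2) = 20.0499

20.0499


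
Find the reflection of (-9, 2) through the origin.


Reflection through origin: (x, y) -> (-x, -y)
(-9, 2) -> (9, -2)

(9, -2)


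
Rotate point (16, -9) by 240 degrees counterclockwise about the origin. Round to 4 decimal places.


x' = 16*cos(240) - -9*sin(240) = -15.7942
y' = 16*sin(240) + -9*cos(240) = -9.3564

(-15.7942, -9.3564)


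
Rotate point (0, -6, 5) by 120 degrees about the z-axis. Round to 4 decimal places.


x' = 0*cos(120) - -6*sin(120) = 5.1962
y' = 0*sin(120) + -6*cos(120) = 3
z' = 5

(5.1962, 3, 5)


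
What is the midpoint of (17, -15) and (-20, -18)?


Midpoint = ((17+-20)/2, (-15+-18)/2) = (-1.5, -16.5)

(-1.5, -16.5)


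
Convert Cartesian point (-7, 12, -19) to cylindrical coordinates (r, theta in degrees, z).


r = sqrt((-7)^2 + 12^2) = 13.8924
theta = atan2(12, -7) = 120.2564 deg
z = -19

r = 13.8924, theta = 120.2564 deg, z = -19


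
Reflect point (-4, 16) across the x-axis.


Reflection across x-axis: (x, y) -> (x, -y)
(-4, 16) -> (-4, -16)

(-4, -16)


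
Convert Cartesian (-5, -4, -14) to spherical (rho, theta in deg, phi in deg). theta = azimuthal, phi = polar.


rho = sqrt((-5)^2 + (-4)^2 + (-14)^2) = 15.3948
theta = atan2(-4, -5) = 218.6598 deg
phi = acos(-14/15.3948) = 155.4223 deg

rho = 15.3948, theta = 218.6598 deg, phi = 155.4223 deg


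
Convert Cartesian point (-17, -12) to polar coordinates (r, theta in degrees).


r = sqrt((-17)^2 + (-12)^2) = 20.8087
theta = atan2(-12, -17) = 215.2176 degrees

r = 20.8087, theta = 215.2176 degrees


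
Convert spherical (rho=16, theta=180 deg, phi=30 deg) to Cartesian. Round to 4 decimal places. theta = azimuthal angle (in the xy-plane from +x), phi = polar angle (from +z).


x = 16 * sin(30) * cos(180) = -8
y = 16 * sin(30) * sin(180) = 0
z = 16 * cos(30) = 13.8564

(-8, 0, 13.8564)


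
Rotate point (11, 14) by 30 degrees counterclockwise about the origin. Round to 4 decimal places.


x' = 11*cos(30) - 14*sin(30) = 2.5263
y' = 11*sin(30) + 14*cos(30) = 17.6244

(2.5263, 17.6244)


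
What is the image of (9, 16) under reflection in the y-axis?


Reflection across y-axis: (x, y) -> (-x, y)
(9, 16) -> (-9, 16)

(-9, 16)


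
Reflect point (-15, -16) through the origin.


Reflection through origin: (x, y) -> (-x, -y)
(-15, -16) -> (15, 16)

(15, 16)


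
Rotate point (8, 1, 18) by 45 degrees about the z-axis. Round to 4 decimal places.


x' = 8*cos(45) - 1*sin(45) = 4.9497
y' = 8*sin(45) + 1*cos(45) = 6.364
z' = 18

(4.9497, 6.364, 18)


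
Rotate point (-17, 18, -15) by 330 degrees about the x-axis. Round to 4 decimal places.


x' = -17
y' = 18*cos(330) - -15*sin(330) = 8.0885
z' = 18*sin(330) + -15*cos(330) = -21.9904

(-17, 8.0885, -21.9904)


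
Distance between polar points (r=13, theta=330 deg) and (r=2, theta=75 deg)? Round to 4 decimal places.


d = sqrt(r1^2 + r2^2 - 2*r1*r2*cos(t2-t1))
d = sqrt(13^2 + 2^2 - 2*13*2*cos(75-330)) = 13.655

13.655


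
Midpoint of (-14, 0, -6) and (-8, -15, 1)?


Midpoint = ((-14+-8)/2, (0+-15)/2, (-6+1)/2) = (-11, -7.5, -2.5)

(-11, -7.5, -2.5)


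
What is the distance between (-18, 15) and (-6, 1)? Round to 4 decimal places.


d = sqrt((-6--18)^2 + (1-15)^2) = 18.4391

18.4391


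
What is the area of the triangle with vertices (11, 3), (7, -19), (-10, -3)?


Area = |x1(y2-y3) + x2(y3-y1) + x3(y1-y2)| / 2
= |11*(-19--3) + 7*(-3-3) + -10*(3--19)| / 2
= 219

219


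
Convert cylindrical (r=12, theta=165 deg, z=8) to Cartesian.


x = 12 * cos(165) = -11.5911
y = 12 * sin(165) = 3.1058
z = 8

(-11.5911, 3.1058, 8)


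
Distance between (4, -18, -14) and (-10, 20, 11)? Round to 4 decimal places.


d = sqrt((-10-4)^2 + (20--18)^2 + (11--14)^2) = 47.592

47.592


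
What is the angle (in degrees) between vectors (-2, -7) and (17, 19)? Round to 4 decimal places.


dot = -2*17 + -7*19 = -167
|u| = 7.2801, |v| = 25.4951
cos(angle) = -0.8998
angle = 154.1252 degrees

154.1252 degrees


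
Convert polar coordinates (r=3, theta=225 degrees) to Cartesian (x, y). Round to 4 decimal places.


x = 3 * cos(225) = -2.1213
y = 3 * sin(225) = -2.1213

(-2.1213, -2.1213)


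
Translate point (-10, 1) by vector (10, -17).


Translation: (x+dx, y+dy) = (-10+10, 1+-17) = (0, -16)

(0, -16)


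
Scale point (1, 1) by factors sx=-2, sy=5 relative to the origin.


Scaling: (x*sx, y*sy) = (1*-2, 1*5) = (-2, 5)

(-2, 5)


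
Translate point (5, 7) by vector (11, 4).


Translation: (x+dx, y+dy) = (5+11, 7+4) = (16, 11)

(16, 11)


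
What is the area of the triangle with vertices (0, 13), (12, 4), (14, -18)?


Area = |x1(y2-y3) + x2(y3-y1) + x3(y1-y2)| / 2
= |0*(4--18) + 12*(-18-13) + 14*(13-4)| / 2
= 123

123


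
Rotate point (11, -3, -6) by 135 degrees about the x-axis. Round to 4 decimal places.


x' = 11
y' = -3*cos(135) - -6*sin(135) = 6.364
z' = -3*sin(135) + -6*cos(135) = 2.1213

(11, 6.364, 2.1213)


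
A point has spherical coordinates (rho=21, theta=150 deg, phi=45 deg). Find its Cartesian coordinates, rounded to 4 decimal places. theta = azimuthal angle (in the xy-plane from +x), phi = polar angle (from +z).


x = 21 * sin(45) * cos(150) = -12.8598
y = 21 * sin(45) * sin(150) = 7.4246
z = 21 * cos(45) = 14.8492

(-12.8598, 7.4246, 14.8492)


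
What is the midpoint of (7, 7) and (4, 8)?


Midpoint = ((7+4)/2, (7+8)/2) = (5.5, 7.5)

(5.5, 7.5)


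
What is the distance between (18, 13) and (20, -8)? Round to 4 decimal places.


d = sqrt((20-18)^2 + (-8-13)^2) = 21.095

21.095


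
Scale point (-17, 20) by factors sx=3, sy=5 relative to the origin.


Scaling: (x*sx, y*sy) = (-17*3, 20*5) = (-51, 100)

(-51, 100)


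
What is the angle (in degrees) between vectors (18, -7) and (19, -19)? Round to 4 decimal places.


dot = 18*19 + -7*-19 = 475
|u| = 19.3132, |v| = 26.8701
cos(angle) = 0.9153
angle = 23.7495 degrees

23.7495 degrees


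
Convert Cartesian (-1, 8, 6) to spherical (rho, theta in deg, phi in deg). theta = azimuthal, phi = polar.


rho = sqrt((-1)^2 + 8^2 + 6^2) = 10.0499
theta = atan2(8, -1) = 97.125 deg
phi = acos(6/10.0499) = 53.3431 deg

rho = 10.0499, theta = 97.125 deg, phi = 53.3431 deg


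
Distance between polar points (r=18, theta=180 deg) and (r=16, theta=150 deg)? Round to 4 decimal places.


d = sqrt(r1^2 + r2^2 - 2*r1*r2*cos(t2-t1))
d = sqrt(18^2 + 16^2 - 2*18*16*cos(150-180)) = 9.0094

9.0094


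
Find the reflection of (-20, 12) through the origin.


Reflection through origin: (x, y) -> (-x, -y)
(-20, 12) -> (20, -12)

(20, -12)


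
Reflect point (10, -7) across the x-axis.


Reflection across x-axis: (x, y) -> (x, -y)
(10, -7) -> (10, 7)

(10, 7)


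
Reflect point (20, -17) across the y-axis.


Reflection across y-axis: (x, y) -> (-x, y)
(20, -17) -> (-20, -17)

(-20, -17)


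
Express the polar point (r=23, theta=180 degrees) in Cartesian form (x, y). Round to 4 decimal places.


x = 23 * cos(180) = -23
y = 23 * sin(180) = 0

(-23, 0)


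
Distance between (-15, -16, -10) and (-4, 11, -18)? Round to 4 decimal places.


d = sqrt((-4--15)^2 + (11--16)^2 + (-18--10)^2) = 30.2324

30.2324


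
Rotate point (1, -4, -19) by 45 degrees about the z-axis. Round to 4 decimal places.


x' = 1*cos(45) - -4*sin(45) = 3.5355
y' = 1*sin(45) + -4*cos(45) = -2.1213
z' = -19

(3.5355, -2.1213, -19)


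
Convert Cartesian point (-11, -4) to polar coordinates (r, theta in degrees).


r = sqrt((-11)^2 + (-4)^2) = 11.7047
theta = atan2(-4, -11) = 199.9831 degrees

r = 11.7047, theta = 199.9831 degrees


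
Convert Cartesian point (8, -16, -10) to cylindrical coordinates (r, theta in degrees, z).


r = sqrt(8^2 + (-16)^2) = 17.8885
theta = atan2(-16, 8) = 296.5651 deg
z = -10

r = 17.8885, theta = 296.5651 deg, z = -10


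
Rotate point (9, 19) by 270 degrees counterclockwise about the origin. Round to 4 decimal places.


x' = 9*cos(270) - 19*sin(270) = 19
y' = 9*sin(270) + 19*cos(270) = -9

(19, -9)


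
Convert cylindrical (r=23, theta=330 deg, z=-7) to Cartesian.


x = 23 * cos(330) = 19.9186
y = 23 * sin(330) = -11.5
z = -7

(19.9186, -11.5, -7)


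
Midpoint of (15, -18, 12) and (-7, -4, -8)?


Midpoint = ((15+-7)/2, (-18+-4)/2, (12+-8)/2) = (4, -11, 2)

(4, -11, 2)


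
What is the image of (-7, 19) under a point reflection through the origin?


Reflection through origin: (x, y) -> (-x, -y)
(-7, 19) -> (7, -19)

(7, -19)


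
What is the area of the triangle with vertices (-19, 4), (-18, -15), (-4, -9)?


Area = |x1(y2-y3) + x2(y3-y1) + x3(y1-y2)| / 2
= |-19*(-15--9) + -18*(-9-4) + -4*(4--15)| / 2
= 136

136


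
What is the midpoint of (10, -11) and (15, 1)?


Midpoint = ((10+15)/2, (-11+1)/2) = (12.5, -5)

(12.5, -5)


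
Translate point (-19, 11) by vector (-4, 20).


Translation: (x+dx, y+dy) = (-19+-4, 11+20) = (-23, 31)

(-23, 31)


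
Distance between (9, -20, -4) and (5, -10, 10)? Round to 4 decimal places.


d = sqrt((5-9)^2 + (-10--20)^2 + (10--4)^2) = 17.6635

17.6635


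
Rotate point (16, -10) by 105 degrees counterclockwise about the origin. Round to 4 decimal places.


x' = 16*cos(105) - -10*sin(105) = 5.5182
y' = 16*sin(105) + -10*cos(105) = 18.043

(5.5182, 18.043)


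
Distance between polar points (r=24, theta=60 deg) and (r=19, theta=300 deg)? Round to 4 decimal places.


d = sqrt(r1^2 + r2^2 - 2*r1*r2*cos(t2-t1))
d = sqrt(24^2 + 19^2 - 2*24*19*cos(300-60)) = 37.3229

37.3229


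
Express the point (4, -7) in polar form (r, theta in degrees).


r = sqrt(4^2 + (-7)^2) = 8.0623
theta = atan2(-7, 4) = 299.7449 degrees

r = 8.0623, theta = 299.7449 degrees


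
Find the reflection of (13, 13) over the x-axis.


Reflection across x-axis: (x, y) -> (x, -y)
(13, 13) -> (13, -13)

(13, -13)


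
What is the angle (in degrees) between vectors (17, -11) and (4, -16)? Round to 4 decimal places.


dot = 17*4 + -11*-16 = 244
|u| = 20.2485, |v| = 16.4924
cos(angle) = 0.7307
angle = 43.0585 degrees

43.0585 degrees


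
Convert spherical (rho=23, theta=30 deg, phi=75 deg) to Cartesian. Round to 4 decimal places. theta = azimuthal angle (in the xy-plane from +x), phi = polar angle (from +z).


x = 23 * sin(75) * cos(30) = 19.2399
y = 23 * sin(75) * sin(30) = 11.1081
z = 23 * cos(75) = 5.9528

(19.2399, 11.1081, 5.9528)


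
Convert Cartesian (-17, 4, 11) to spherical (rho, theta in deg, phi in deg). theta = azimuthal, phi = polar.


rho = sqrt((-17)^2 + 4^2 + 11^2) = 20.6398
theta = atan2(4, -17) = 166.7595 deg
phi = acos(11/20.6398) = 57.7949 deg

rho = 20.6398, theta = 166.7595 deg, phi = 57.7949 deg


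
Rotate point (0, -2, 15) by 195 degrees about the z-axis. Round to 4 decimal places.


x' = 0*cos(195) - -2*sin(195) = -0.5176
y' = 0*sin(195) + -2*cos(195) = 1.9319
z' = 15

(-0.5176, 1.9319, 15)


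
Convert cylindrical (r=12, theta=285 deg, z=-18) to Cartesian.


x = 12 * cos(285) = 3.1058
y = 12 * sin(285) = -11.5911
z = -18

(3.1058, -11.5911, -18)


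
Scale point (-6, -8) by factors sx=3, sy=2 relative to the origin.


Scaling: (x*sx, y*sy) = (-6*3, -8*2) = (-18, -16)

(-18, -16)
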